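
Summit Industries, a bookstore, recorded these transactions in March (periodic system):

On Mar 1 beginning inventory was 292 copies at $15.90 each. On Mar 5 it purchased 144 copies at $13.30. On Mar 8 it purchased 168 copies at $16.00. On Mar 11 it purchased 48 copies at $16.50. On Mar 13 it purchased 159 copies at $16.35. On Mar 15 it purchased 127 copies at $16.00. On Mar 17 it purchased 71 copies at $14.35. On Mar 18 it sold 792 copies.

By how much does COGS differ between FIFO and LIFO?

$88.80

FIFO COGS: 292 @ $15.90 + 144 @ $13.30 + 168 @ $16.00 + 48 @ $16.50 + 140 @ $16.35 = $12,327.00
LIFO COGS: 71 @ $14.35 + 127 @ $16.00 + 159 @ $16.35 + 48 @ $16.50 + 168 @ $16.00 + 144 @ $13.30 + 75 @ $15.90 = $12,238.20
Difference = |$12,327.00 − $12,238.20| = $88.80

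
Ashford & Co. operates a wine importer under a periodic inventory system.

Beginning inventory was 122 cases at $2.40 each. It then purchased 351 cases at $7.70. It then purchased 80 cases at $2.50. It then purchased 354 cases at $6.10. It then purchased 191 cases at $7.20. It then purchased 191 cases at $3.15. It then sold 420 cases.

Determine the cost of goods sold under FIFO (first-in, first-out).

COGS = $2,587.40

Sale 1 (420) [FIFO — oldest first]: 122 @ $2.40 + 298 @ $7.70 = $2,587.40
Ending inventory: 53 @ $7.70 + 80 @ $2.50 + 354 @ $6.10 + 191 @ $7.20 + 191 @ $3.15 = $4,744.35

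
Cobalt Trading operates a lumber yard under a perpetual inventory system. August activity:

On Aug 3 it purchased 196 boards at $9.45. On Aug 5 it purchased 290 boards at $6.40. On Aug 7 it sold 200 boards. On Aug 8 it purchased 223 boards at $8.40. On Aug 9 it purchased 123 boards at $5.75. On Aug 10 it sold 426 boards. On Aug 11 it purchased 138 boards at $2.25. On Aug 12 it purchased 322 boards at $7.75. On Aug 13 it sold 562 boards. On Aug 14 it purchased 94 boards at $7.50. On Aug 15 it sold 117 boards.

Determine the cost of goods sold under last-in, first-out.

Aug 7, 200 sold [LIFO — newest first]: 200 @ $6.40 = $1,280.00
Aug 10, 426 sold [LIFO — newest first]: 123 @ $5.75 + 223 @ $8.40 + 80 @ $6.40 = $3,092.45
Aug 13, 562 sold [LIFO — newest first]: 322 @ $7.75 + 138 @ $2.25 + 10 @ $6.40 + 92 @ $9.45 = $3,739.40
Aug 15, 117 sold [LIFO — newest first]: 94 @ $7.50 + 23 @ $9.45 = $922.35
Total COGS = $1,280.00 + $3,092.45 + $3,739.40 + $922.35 = $9,034.20
Ending inventory: 81 @ $9.45 = $765.45

COGS = $9,034.20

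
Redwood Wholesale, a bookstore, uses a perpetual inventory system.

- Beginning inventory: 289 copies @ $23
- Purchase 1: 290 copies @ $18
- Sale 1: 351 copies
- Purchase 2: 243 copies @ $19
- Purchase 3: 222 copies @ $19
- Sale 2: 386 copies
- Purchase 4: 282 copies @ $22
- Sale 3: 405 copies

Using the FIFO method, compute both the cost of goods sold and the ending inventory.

COGS = $22,858; ending inventory = $4,048

Sale 1 (351) [FIFO — oldest first]: 289 @ $23 + 62 @ $18 = $7,763
Sale 2 (386) [FIFO — oldest first]: 228 @ $18 + 158 @ $19 = $7,106
Sale 3 (405) [FIFO — oldest first]: 85 @ $19 + 222 @ $19 + 98 @ $22 = $7,989
Total COGS = $7,763 + $7,106 + $7,989 = $22,858
Ending inventory: 184 @ $22 = $4,048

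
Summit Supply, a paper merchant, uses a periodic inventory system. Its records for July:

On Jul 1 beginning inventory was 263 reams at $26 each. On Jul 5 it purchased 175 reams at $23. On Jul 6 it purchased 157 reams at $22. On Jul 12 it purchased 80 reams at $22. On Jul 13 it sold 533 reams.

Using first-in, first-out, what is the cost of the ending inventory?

Jul 13, 533 sold [FIFO — oldest first]: 263 @ $26 + 175 @ $23 + 95 @ $22 = $12,953
Ending inventory: 62 @ $22 + 80 @ $22 = $3,124

Ending inventory = $3,124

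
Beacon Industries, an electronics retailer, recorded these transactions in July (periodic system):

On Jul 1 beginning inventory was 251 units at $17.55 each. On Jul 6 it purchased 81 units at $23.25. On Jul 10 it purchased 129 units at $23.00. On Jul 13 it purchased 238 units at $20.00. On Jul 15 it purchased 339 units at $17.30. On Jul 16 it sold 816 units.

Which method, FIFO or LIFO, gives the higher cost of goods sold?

FIFO COGS: 251 @ $17.55 + 81 @ $23.25 + 129 @ $23.00 + 238 @ $20.00 + 117 @ $17.30 = $16,039.40
LIFO COGS: 339 @ $17.30 + 238 @ $20.00 + 129 @ $23.00 + 81 @ $23.25 + 29 @ $17.55 = $15,983.90

FIFO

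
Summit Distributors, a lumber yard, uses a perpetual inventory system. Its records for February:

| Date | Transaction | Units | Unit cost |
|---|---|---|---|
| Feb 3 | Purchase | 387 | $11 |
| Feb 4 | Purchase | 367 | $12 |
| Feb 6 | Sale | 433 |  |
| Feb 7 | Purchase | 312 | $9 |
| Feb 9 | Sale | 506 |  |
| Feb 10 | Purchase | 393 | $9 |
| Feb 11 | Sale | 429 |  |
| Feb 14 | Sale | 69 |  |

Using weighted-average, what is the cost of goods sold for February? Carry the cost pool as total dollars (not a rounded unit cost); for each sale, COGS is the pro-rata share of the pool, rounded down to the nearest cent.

After Feb 3: 387 on hand, pool $4,257.00 (≈ $11.0000 each)
After Feb 4: 754 on hand, pool $8,661.00 (≈ $11.4867 each)
Feb 6, sell 433: 433/754 × $8,661.00 → $4,973.75
After Feb 7: 633 on hand, pool $6,495.25 (≈ $10.2611 each)
Feb 9, sell 506: 506/633 × $6,495.25 → $5,192.09
After Feb 10: 520 on hand, pool $4,840.16 (≈ $9.3080 each)
Feb 11, sell 429: 429/520 × $4,840.16 → $3,993.13
Feb 14, sell 69: 69/91 × $847.03 → $642.25
Total COGS = $4,973.75 + $5,192.09 + $3,993.13 + $642.25 = $14,801.22
Ending inventory (cost pool remaining) = $204.78

COGS = $14,801.22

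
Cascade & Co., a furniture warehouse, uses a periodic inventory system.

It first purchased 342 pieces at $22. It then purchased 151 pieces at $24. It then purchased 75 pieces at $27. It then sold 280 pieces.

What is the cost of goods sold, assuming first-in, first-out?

Sale 1 (280) [FIFO — oldest first]: 280 @ $22 = $6,160
Ending inventory: 62 @ $22 + 151 @ $24 + 75 @ $27 = $7,013

COGS = $6,160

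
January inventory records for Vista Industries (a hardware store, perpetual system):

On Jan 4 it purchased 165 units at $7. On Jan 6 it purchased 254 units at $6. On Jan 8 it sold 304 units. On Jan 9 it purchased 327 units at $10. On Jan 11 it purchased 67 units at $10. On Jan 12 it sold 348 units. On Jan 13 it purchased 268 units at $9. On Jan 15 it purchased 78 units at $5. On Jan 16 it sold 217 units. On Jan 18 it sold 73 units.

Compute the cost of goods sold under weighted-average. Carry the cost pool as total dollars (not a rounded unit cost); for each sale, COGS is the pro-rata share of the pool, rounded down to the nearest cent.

After Jan 4: 165 on hand, pool $1,155.00 (≈ $7.0000 each)
After Jan 6: 419 on hand, pool $2,679.00 (≈ $6.3938 each)
Jan 8, sell 304: 304/419 × $2,679.00 → $1,943.71
After Jan 9: 442 on hand, pool $4,005.29 (≈ $9.0617 each)
After Jan 11: 509 on hand, pool $4,675.29 (≈ $9.1852 each)
Jan 12, sell 348: 348/509 × $4,675.29 → $3,196.46
After Jan 13: 429 on hand, pool $3,890.83 (≈ $9.0695 each)
After Jan 15: 507 on hand, pool $4,280.83 (≈ $8.4435 each)
Jan 16, sell 217: 217/507 × $4,280.83 → $1,832.22
Jan 18, sell 73: 73/290 × $2,448.61 → $616.37
Total COGS = $1,943.71 + $3,196.46 + $1,832.22 + $616.37 = $7,588.76
Ending inventory (cost pool remaining) = $1,832.24
Check: goods available $9,421.00 = COGS $7,588.76 + ending $1,832.24

COGS = $7,588.76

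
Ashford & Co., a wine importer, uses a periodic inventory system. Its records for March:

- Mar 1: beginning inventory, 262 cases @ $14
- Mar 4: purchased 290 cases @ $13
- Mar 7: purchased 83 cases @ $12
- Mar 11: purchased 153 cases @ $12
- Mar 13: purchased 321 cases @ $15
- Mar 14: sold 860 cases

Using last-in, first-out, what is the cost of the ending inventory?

Ending inventory = $3,486

Mar 14, 860 sold [LIFO — newest first]: 321 @ $15 + 153 @ $12 + 83 @ $12 + 290 @ $13 + 13 @ $14 = $11,599
Ending inventory: 249 @ $14 = $3,486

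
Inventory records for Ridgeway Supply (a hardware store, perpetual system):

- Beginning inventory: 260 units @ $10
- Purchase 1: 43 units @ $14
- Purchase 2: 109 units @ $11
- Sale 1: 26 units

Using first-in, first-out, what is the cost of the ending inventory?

Ending inventory = $4,141

Sale 1 (26) [FIFO — oldest first]: 26 @ $10 = $260
Ending inventory: 234 @ $10 + 43 @ $14 + 109 @ $11 = $4,141
Check: goods available $4,401 = COGS $260 + ending $4,141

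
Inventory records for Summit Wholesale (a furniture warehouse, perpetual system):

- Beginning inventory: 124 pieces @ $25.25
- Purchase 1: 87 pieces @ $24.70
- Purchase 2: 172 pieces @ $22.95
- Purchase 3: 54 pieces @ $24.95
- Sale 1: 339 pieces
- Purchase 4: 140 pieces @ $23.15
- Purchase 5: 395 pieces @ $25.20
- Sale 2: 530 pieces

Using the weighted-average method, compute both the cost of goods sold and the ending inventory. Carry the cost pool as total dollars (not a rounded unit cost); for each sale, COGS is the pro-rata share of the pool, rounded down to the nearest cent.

After Beginning: 124 on hand, pool $3,131.00 (≈ $25.2500 each)
After Purchase 1: 211 on hand, pool $5,279.90 (≈ $25.0232 each)
After Purchase 2: 383 on hand, pool $9,227.30 (≈ $24.0922 each)
After Purchase 3: 437 on hand, pool $10,574.60 (≈ $24.1982 each)
Sale 1, sell 339: 339/437 × $10,574.60 → $8,203.17
After Purchase 4: 238 on hand, pool $5,612.43 (≈ $23.5816 each)
After Purchase 5: 633 on hand, pool $15,566.43 (≈ $24.5915 each)
Sale 2, sell 530: 530/633 × $15,566.43 → $13,033.50
Total COGS = $8,203.17 + $13,033.50 = $21,236.67
Ending inventory (cost pool remaining) = $2,532.93

COGS = $21,236.67; ending inventory = $2,532.93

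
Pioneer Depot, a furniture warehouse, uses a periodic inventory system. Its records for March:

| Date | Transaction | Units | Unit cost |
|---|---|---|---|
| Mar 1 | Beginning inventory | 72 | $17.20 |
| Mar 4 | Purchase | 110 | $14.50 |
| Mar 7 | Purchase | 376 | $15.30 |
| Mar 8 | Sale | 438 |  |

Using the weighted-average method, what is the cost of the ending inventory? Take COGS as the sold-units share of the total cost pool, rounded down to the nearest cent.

Ending inventory = $1,846.50

Mar 8, sell 438: 438/558 × $8,586.20 → $6,739.70
Ending inventory (cost pool remaining) = $1,846.50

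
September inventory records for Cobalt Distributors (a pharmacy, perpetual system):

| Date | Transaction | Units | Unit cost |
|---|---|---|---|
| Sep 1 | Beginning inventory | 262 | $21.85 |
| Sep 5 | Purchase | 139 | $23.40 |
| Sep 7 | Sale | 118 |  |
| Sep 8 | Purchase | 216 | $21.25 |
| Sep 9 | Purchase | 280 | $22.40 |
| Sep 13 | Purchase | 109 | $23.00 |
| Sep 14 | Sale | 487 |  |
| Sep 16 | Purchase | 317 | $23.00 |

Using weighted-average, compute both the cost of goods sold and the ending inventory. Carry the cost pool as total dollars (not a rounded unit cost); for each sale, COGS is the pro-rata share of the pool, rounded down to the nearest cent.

After Sep 1: 262 on hand, pool $5,724.70 (≈ $21.8500 each)
After Sep 5: 401 on hand, pool $8,977.30 (≈ $22.3873 each)
Sep 7, sell 118: 118/401 × $8,977.30 → $2,641.69
After Sep 8: 499 on hand, pool $10,925.61 (≈ $21.8950 each)
After Sep 9: 779 on hand, pool $17,197.61 (≈ $22.0765 each)
After Sep 13: 888 on hand, pool $19,704.61 (≈ $22.1899 each)
Sep 14, sell 487: 487/888 × $19,704.61 → $10,806.46
After Sep 16: 718 on hand, pool $16,189.15 (≈ $22.5476 each)
Total COGS = $2,641.69 + $10,806.46 = $13,448.15
Ending inventory (cost pool remaining) = $16,189.15

COGS = $13,448.15; ending inventory = $16,189.15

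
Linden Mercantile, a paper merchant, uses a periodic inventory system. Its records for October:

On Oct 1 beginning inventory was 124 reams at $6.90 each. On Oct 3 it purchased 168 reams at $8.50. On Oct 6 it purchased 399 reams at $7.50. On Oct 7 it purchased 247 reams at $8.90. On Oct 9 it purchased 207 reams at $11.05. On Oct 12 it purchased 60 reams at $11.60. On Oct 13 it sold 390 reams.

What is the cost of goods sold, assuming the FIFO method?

Oct 13, 390 sold [FIFO — oldest first]: 124 @ $6.90 + 168 @ $8.50 + 98 @ $7.50 = $3,018.60
Ending inventory: 301 @ $7.50 + 247 @ $8.90 + 207 @ $11.05 + 60 @ $11.60 = $7,439.15

COGS = $3,018.60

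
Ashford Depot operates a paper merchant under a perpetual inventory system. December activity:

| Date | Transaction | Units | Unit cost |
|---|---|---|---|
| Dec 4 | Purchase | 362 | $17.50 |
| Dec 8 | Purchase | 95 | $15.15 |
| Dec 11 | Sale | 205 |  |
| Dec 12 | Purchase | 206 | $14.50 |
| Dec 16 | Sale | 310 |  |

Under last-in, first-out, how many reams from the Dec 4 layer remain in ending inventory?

Dec 11, 205 sold [LIFO — newest first]: 95 @ $15.15 + 110 @ $17.50 = $3,364.25
Dec 16, 310 sold [LIFO — newest first]: 206 @ $14.50 + 104 @ $17.50 = $4,807.00
Total COGS = $3,364.25 + $4,807.00 = $8,171.25
Ending inventory: 148 @ $17.50 = $2,590.00

148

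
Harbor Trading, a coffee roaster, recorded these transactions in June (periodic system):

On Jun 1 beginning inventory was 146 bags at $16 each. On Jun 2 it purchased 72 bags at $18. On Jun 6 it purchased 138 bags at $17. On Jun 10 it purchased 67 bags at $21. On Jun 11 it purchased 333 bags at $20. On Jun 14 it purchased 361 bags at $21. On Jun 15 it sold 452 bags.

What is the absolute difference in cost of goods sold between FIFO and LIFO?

$1,436

FIFO COGS: 146 @ $16 + 72 @ $18 + 138 @ $17 + 67 @ $21 + 29 @ $20 = $7,965
LIFO COGS: 361 @ $21 + 91 @ $20 = $9,401
Difference = |$7,965 − $9,401| = $1,436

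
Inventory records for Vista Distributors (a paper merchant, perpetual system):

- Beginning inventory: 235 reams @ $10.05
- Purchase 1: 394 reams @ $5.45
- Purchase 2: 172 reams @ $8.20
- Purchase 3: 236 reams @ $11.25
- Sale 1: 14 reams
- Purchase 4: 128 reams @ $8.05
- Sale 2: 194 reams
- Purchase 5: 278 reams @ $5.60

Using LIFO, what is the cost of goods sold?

Sale 1 (14) [LIFO — newest first]: 14 @ $11.25 = $157.50
Sale 2 (194) [LIFO — newest first]: 128 @ $8.05 + 66 @ $11.25 = $1,772.90
Total COGS = $157.50 + $1,772.90 = $1,930.40
Ending inventory: 235 @ $10.05 + 394 @ $5.45 + 172 @ $8.20 + 156 @ $11.25 + 278 @ $5.60 = $9,231.25

COGS = $1,930.40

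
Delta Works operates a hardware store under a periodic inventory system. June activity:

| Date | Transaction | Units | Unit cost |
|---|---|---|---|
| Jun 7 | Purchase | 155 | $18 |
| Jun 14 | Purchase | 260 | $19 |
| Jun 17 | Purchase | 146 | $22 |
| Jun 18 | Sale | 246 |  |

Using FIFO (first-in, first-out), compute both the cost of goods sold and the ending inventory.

COGS = $4,519; ending inventory = $6,423

Jun 18, 246 sold [FIFO — oldest first]: 155 @ $18 + 91 @ $19 = $4,519
Ending inventory: 169 @ $19 + 146 @ $22 = $6,423
Check: goods available $10,942 = COGS $4,519 + ending $6,423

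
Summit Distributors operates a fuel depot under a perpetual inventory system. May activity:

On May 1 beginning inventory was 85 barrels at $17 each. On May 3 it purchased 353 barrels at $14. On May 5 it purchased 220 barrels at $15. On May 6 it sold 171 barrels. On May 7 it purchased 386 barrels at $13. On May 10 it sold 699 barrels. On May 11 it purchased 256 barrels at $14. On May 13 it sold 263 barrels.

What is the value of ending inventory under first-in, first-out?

Ending inventory = $2,338

May 6, 171 sold [FIFO — oldest first]: 85 @ $17 + 86 @ $14 = $2,649
May 10, 699 sold [FIFO — oldest first]: 267 @ $14 + 220 @ $15 + 212 @ $13 = $9,794
May 13, 263 sold [FIFO — oldest first]: 174 @ $13 + 89 @ $14 = $3,508
Total COGS = $2,649 + $9,794 + $3,508 = $15,951
Ending inventory: 167 @ $14 = $2,338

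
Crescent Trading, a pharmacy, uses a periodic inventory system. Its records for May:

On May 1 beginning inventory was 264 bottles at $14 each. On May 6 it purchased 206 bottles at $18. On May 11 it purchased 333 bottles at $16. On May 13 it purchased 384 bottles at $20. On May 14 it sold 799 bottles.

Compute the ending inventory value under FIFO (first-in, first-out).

May 14, 799 sold [FIFO — oldest first]: 264 @ $14 + 206 @ $18 + 329 @ $16 = $12,668
Ending inventory: 4 @ $16 + 384 @ $20 = $7,744
Check: goods available $20,412 = COGS $12,668 + ending $7,744

Ending inventory = $7,744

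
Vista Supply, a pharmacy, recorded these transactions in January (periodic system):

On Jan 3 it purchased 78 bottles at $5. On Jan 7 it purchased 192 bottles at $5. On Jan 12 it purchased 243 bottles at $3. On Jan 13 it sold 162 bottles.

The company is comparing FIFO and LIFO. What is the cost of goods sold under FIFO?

COGS = $810

FIFO COGS: 78 @ $5 + 84 @ $5 = $810
LIFO COGS: 162 @ $3 = $486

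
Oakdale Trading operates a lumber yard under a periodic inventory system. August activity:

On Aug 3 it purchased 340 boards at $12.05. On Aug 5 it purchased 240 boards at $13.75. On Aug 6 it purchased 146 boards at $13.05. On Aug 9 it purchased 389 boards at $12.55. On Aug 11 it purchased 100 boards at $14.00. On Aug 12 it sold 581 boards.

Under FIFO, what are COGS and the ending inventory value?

Aug 12, 581 sold [FIFO — oldest first]: 340 @ $12.05 + 240 @ $13.75 + 1 @ $13.05 = $7,410.05
Ending inventory: 145 @ $13.05 + 389 @ $12.55 + 100 @ $14.00 = $8,174.20

COGS = $7,410.05; ending inventory = $8,174.20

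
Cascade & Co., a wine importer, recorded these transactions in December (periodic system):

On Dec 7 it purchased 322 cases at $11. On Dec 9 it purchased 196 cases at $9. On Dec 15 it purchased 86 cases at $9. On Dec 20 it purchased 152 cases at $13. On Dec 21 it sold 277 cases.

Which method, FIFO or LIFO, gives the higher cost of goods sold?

FIFO COGS: 277 @ $11 = $3,047
LIFO COGS: 152 @ $13 + 86 @ $9 + 39 @ $9 = $3,101

LIFO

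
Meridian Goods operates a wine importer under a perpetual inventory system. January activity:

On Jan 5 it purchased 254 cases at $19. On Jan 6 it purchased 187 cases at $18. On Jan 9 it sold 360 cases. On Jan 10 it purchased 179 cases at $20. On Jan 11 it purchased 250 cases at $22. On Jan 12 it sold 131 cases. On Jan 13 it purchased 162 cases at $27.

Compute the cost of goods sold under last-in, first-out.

COGS = $9,535

Jan 9, 360 sold [LIFO — newest first]: 187 @ $18 + 173 @ $19 = $6,653
Jan 12, 131 sold [LIFO — newest first]: 131 @ $22 = $2,882
Total COGS = $6,653 + $2,882 = $9,535
Ending inventory: 81 @ $19 + 179 @ $20 + 119 @ $22 + 162 @ $27 = $12,111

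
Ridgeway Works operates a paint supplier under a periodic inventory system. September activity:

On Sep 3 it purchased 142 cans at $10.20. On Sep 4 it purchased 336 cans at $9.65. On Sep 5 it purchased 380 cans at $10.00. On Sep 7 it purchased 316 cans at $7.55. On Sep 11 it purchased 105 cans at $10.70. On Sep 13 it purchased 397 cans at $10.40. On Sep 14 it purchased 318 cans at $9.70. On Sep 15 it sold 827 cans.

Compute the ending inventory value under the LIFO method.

Sep 15, 827 sold [LIFO — newest first]: 318 @ $9.70 + 397 @ $10.40 + 105 @ $10.70 + 7 @ $7.55 = $8,389.75
Ending inventory: 142 @ $10.20 + 336 @ $9.65 + 380 @ $10.00 + 309 @ $7.55 = $10,823.75
Check: goods available $19,213.50 = COGS $8,389.75 + ending $10,823.75

Ending inventory = $10,823.75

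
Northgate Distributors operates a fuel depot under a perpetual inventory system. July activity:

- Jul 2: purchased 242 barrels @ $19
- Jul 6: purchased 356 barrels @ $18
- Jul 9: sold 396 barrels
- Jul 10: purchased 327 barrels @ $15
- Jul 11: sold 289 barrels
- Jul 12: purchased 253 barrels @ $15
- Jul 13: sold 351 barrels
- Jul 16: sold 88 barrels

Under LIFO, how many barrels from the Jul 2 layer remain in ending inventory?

Jul 9, 396 sold [LIFO — newest first]: 356 @ $18 + 40 @ $19 = $7,168
Jul 11, 289 sold [LIFO — newest first]: 289 @ $15 = $4,335
Jul 13, 351 sold [LIFO — newest first]: 253 @ $15 + 38 @ $15 + 60 @ $19 = $5,505
Jul 16, 88 sold [LIFO — newest first]: 88 @ $19 = $1,672
Total COGS = $7,168 + $4,335 + $5,505 + $1,672 = $18,680
Ending inventory: 54 @ $19 = $1,026
Check: goods available $19,706 = COGS $18,680 + ending $1,026

54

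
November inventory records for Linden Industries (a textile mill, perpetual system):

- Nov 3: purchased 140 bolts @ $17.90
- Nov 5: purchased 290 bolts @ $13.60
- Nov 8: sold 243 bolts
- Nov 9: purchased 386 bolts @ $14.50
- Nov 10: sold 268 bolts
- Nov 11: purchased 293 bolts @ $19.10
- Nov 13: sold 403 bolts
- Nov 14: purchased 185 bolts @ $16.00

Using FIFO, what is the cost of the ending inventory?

Ending inventory = $6,684.50

Nov 8, 243 sold [FIFO — oldest first]: 140 @ $17.90 + 103 @ $13.60 = $3,906.80
Nov 10, 268 sold [FIFO — oldest first]: 187 @ $13.60 + 81 @ $14.50 = $3,717.70
Nov 13, 403 sold [FIFO — oldest first]: 305 @ $14.50 + 98 @ $19.10 = $6,294.30
Total COGS = $3,906.80 + $3,717.70 + $6,294.30 = $13,918.80
Ending inventory: 195 @ $19.10 + 185 @ $16.00 = $6,684.50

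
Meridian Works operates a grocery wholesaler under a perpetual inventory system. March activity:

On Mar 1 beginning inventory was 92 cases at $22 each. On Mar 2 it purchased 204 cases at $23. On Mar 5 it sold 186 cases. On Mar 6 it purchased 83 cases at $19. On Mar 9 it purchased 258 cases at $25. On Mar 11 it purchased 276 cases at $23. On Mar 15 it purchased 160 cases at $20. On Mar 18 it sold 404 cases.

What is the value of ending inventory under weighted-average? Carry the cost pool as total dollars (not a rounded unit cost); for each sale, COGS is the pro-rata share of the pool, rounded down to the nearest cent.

After Mar 1: 92 on hand, pool $2,024.00 (≈ $22.0000 each)
After Mar 2: 296 on hand, pool $6,716.00 (≈ $22.6892 each)
Mar 5, sell 186: 186/296 × $6,716.00 → $4,220.18
After Mar 6: 193 on hand, pool $4,072.82 (≈ $21.1027 each)
After Mar 9: 451 on hand, pool $10,522.82 (≈ $23.3322 each)
After Mar 11: 727 on hand, pool $16,870.82 (≈ $23.2061 each)
After Mar 15: 887 on hand, pool $20,070.82 (≈ $22.6278 each)
Mar 18, sell 404: 404/887 × $20,070.82 → $9,141.61
Total COGS = $4,220.18 + $9,141.61 = $13,361.79
Ending inventory (cost pool remaining) = $10,929.21

Ending inventory = $10,929.21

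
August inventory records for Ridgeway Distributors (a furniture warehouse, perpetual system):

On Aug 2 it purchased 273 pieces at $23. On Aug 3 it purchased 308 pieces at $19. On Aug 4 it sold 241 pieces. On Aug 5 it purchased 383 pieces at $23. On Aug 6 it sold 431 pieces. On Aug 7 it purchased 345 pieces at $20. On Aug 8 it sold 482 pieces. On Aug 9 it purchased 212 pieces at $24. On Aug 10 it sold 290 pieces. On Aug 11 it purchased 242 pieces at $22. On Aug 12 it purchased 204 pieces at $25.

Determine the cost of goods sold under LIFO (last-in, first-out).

COGS = $31,157

Aug 4, 241 sold [LIFO — newest first]: 241 @ $19 = $4,579
Aug 6, 431 sold [LIFO — newest first]: 383 @ $23 + 48 @ $19 = $9,721
Aug 8, 482 sold [LIFO — newest first]: 345 @ $20 + 19 @ $19 + 118 @ $23 = $9,975
Aug 10, 290 sold [LIFO — newest first]: 212 @ $24 + 78 @ $23 = $6,882
Total COGS = $4,579 + $9,721 + $9,975 + $6,882 = $31,157
Ending inventory: 77 @ $23 + 242 @ $22 + 204 @ $25 = $12,195
Check: goods available $43,352 = COGS $31,157 + ending $12,195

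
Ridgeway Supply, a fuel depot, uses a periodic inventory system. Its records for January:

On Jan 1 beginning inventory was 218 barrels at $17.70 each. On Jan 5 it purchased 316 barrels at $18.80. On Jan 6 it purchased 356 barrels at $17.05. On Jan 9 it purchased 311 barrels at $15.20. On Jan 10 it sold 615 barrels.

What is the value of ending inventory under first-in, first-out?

Ending inventory = $9,415.95

Jan 10, 615 sold [FIFO — oldest first]: 218 @ $17.70 + 316 @ $18.80 + 81 @ $17.05 = $11,180.45
Ending inventory: 275 @ $17.05 + 311 @ $15.20 = $9,415.95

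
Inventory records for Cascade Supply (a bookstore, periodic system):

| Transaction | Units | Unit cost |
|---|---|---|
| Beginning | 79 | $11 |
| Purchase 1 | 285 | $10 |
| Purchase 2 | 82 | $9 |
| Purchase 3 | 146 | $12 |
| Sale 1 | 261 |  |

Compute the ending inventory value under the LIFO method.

Ending inventory = $3,389

Sale 1 (261) [LIFO — newest first]: 146 @ $12 + 82 @ $9 + 33 @ $10 = $2,820
Ending inventory: 79 @ $11 + 252 @ $10 = $3,389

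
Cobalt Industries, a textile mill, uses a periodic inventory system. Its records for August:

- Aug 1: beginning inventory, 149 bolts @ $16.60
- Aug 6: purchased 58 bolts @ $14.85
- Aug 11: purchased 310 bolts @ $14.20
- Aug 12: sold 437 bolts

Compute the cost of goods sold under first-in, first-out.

COGS = $6,600.70

Aug 12, 437 sold [FIFO — oldest first]: 149 @ $16.60 + 58 @ $14.85 + 230 @ $14.20 = $6,600.70
Ending inventory: 80 @ $14.20 = $1,136.00
Check: goods available $7,736.70 = COGS $6,600.70 + ending $1,136.00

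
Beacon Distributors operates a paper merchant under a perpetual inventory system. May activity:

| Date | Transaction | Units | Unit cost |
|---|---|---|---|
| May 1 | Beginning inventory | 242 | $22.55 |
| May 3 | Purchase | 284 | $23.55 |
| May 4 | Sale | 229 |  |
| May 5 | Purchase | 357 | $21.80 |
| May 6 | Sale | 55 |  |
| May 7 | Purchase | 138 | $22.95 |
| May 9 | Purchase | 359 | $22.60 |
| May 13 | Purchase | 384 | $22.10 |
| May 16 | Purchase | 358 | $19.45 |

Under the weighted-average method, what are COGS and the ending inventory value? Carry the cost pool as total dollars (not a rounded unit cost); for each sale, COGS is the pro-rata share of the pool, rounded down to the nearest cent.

COGS = $6,518.80; ending inventory = $40,139.10

After May 1: 242 on hand, pool $5,457.10 (≈ $22.5500 each)
After May 3: 526 on hand, pool $12,145.30 (≈ $23.0899 each)
May 4, sell 229: 229/526 × $12,145.30 → $5,287.59
After May 5: 654 on hand, pool $14,640.31 (≈ $22.3858 each)
May 6, sell 55: 55/654 × $14,640.31 → $1,231.21
After May 7: 737 on hand, pool $16,576.20 (≈ $22.4915 each)
After May 9: 1096 on hand, pool $24,689.60 (≈ $22.5270 each)
After May 13: 1480 on hand, pool $33,176.00 (≈ $22.4162 each)
After May 16: 1838 on hand, pool $40,139.10 (≈ $21.8385 each)
Total COGS = $5,287.59 + $1,231.21 = $6,518.80
Ending inventory (cost pool remaining) = $40,139.10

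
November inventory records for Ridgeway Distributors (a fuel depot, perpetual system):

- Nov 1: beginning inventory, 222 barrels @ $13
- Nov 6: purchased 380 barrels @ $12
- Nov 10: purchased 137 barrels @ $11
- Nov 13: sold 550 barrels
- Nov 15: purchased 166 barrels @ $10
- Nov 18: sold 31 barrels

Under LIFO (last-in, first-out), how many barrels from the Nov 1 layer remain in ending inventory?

Nov 13, 550 sold [LIFO — newest first]: 137 @ $11 + 380 @ $12 + 33 @ $13 = $6,496
Nov 18, 31 sold [LIFO — newest first]: 31 @ $10 = $310
Total COGS = $6,496 + $310 = $6,806
Ending inventory: 189 @ $13 + 135 @ $10 = $3,807

189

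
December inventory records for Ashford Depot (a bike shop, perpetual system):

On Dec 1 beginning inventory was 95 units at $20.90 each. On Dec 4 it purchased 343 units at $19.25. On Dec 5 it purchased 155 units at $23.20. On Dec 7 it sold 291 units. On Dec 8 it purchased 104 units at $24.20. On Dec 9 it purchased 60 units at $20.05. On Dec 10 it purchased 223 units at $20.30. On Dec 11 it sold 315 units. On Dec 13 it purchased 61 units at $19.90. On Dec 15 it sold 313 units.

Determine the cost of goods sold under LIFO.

Dec 7, 291 sold [LIFO — newest first]: 155 @ $23.20 + 136 @ $19.25 = $6,214.00
Dec 11, 315 sold [LIFO — newest first]: 223 @ $20.30 + 60 @ $20.05 + 32 @ $24.20 = $6,504.30
Dec 15, 313 sold [LIFO — newest first]: 61 @ $19.90 + 72 @ $24.20 + 180 @ $19.25 = $6,421.30
Total COGS = $6,214.00 + $6,504.30 + $6,421.30 = $19,139.60
Ending inventory: 95 @ $20.90 + 27 @ $19.25 = $2,505.25

COGS = $19,139.60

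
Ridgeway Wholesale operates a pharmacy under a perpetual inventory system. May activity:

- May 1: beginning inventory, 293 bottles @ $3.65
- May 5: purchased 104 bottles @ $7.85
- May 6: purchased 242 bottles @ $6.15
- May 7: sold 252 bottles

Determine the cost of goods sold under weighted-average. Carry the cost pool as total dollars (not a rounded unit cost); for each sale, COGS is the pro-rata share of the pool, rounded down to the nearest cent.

COGS = $1,330.65

After May 1: 293 on hand, pool $1,069.45 (≈ $3.6500 each)
After May 5: 397 on hand, pool $1,885.85 (≈ $4.7503 each)
After May 6: 639 on hand, pool $3,374.15 (≈ $5.2804 each)
May 7, sell 252: 252/639 × $3,374.15 → $1,330.65
Ending inventory (cost pool remaining) = $2,043.50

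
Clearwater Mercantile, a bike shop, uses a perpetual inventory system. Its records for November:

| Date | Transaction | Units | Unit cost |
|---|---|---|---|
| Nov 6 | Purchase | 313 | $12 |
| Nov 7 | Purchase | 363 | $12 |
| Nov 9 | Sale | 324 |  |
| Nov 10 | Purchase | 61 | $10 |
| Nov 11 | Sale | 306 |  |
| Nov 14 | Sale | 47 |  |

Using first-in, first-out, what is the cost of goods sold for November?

COGS = $8,122

Nov 9, 324 sold [FIFO — oldest first]: 313 @ $12 + 11 @ $12 = $3,888
Nov 11, 306 sold [FIFO — oldest first]: 306 @ $12 = $3,672
Nov 14, 47 sold [FIFO — oldest first]: 46 @ $12 + 1 @ $10 = $562
Total COGS = $3,888 + $3,672 + $562 = $8,122
Ending inventory: 60 @ $10 = $600
Check: goods available $8,722 = COGS $8,122 + ending $600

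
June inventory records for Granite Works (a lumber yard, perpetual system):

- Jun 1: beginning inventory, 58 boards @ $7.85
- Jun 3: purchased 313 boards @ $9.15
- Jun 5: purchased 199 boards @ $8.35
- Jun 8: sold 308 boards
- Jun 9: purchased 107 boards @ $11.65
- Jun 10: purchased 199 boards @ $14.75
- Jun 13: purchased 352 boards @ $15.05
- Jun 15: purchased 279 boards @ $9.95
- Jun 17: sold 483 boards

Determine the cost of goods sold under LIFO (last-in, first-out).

Jun 8, 308 sold [LIFO — newest first]: 199 @ $8.35 + 109 @ $9.15 = $2,659.00
Jun 17, 483 sold [LIFO — newest first]: 279 @ $9.95 + 204 @ $15.05 = $5,846.25
Total COGS = $2,659.00 + $5,846.25 = $8,505.25
Ending inventory: 58 @ $7.85 + 204 @ $9.15 + 107 @ $11.65 + 199 @ $14.75 + 148 @ $15.05 = $8,731.10
Check: goods available $17,236.35 = COGS $8,505.25 + ending $8,731.10

COGS = $8,505.25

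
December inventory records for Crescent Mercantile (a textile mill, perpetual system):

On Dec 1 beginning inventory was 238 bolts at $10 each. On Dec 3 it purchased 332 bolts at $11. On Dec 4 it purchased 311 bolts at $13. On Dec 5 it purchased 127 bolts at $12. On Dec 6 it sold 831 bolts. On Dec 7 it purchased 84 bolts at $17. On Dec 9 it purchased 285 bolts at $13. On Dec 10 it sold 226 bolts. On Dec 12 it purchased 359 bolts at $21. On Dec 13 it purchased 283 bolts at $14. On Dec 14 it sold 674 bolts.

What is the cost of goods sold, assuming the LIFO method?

COGS = $24,684

Dec 6, 831 sold [LIFO — newest first]: 127 @ $12 + 311 @ $13 + 332 @ $11 + 61 @ $10 = $9,829
Dec 10, 226 sold [LIFO — newest first]: 226 @ $13 = $2,938
Dec 14, 674 sold [LIFO — newest first]: 283 @ $14 + 359 @ $21 + 32 @ $13 = $11,917
Total COGS = $9,829 + $2,938 + $11,917 = $24,684
Ending inventory: 177 @ $10 + 84 @ $17 + 27 @ $13 = $3,549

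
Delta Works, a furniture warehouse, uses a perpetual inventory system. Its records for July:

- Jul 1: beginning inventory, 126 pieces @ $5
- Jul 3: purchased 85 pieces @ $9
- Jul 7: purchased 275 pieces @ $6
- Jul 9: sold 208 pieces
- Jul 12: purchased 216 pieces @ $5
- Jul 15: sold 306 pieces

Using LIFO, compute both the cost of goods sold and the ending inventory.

COGS = $2,937; ending inventory = $1,188

Jul 9, 208 sold [LIFO — newest first]: 208 @ $6 = $1,248
Jul 15, 306 sold [LIFO — newest first]: 216 @ $5 + 67 @ $6 + 23 @ $9 = $1,689
Total COGS = $1,248 + $1,689 = $2,937
Ending inventory: 126 @ $5 + 62 @ $9 = $1,188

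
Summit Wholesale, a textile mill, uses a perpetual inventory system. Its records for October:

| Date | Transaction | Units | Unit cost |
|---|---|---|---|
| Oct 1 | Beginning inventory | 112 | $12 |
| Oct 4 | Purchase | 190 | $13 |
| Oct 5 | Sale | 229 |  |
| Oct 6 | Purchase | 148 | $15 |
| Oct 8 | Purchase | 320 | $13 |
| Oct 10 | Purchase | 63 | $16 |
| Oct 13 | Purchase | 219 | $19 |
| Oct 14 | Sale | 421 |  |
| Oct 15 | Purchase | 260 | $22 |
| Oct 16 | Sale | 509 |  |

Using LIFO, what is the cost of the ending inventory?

Ending inventory = $2,076

Oct 5, 229 sold [LIFO — newest first]: 190 @ $13 + 39 @ $12 = $2,938
Oct 14, 421 sold [LIFO — newest first]: 219 @ $19 + 63 @ $16 + 139 @ $13 = $6,976
Oct 16, 509 sold [LIFO — newest first]: 260 @ $22 + 181 @ $13 + 68 @ $15 = $9,093
Total COGS = $2,938 + $6,976 + $9,093 = $19,007
Ending inventory: 73 @ $12 + 80 @ $15 = $2,076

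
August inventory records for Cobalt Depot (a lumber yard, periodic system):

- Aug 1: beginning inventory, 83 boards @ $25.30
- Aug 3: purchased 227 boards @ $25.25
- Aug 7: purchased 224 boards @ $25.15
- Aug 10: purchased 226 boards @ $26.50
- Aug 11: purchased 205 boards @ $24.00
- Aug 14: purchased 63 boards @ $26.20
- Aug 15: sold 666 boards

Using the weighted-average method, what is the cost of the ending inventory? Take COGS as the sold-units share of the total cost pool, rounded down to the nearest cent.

Aug 15, sell 666: 666/1028 × $26,024.85 → $16,860.45
Ending inventory (cost pool remaining) = $9,164.40

Ending inventory = $9,164.40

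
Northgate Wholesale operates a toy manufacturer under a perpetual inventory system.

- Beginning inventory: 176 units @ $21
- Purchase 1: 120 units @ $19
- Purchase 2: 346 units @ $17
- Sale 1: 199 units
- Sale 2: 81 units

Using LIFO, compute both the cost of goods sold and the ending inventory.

Sale 1 (199) [LIFO — newest first]: 199 @ $17 = $3,383
Sale 2 (81) [LIFO — newest first]: 81 @ $17 = $1,377
Total COGS = $3,383 + $1,377 = $4,760
Ending inventory: 176 @ $21 + 120 @ $19 + 66 @ $17 = $7,098
Check: goods available $11,858 = COGS $4,760 + ending $7,098

COGS = $4,760; ending inventory = $7,098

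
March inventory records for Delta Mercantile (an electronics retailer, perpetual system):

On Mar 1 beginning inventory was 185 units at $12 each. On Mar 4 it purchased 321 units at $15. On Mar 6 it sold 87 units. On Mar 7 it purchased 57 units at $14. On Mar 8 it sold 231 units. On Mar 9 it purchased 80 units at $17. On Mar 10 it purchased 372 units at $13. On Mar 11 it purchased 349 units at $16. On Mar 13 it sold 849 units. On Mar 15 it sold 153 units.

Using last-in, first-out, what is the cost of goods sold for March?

Mar 6, 87 sold [LIFO — newest first]: 87 @ $15 = $1,305
Mar 8, 231 sold [LIFO — newest first]: 57 @ $14 + 174 @ $15 = $3,408
Mar 13, 849 sold [LIFO — newest first]: 349 @ $16 + 372 @ $13 + 80 @ $17 + 48 @ $15 = $12,500
Mar 15, 153 sold [LIFO — newest first]: 12 @ $15 + 141 @ $12 = $1,872
Total COGS = $1,305 + $3,408 + $12,500 + $1,872 = $19,085
Ending inventory: 44 @ $12 = $528
Check: goods available $19,613 = COGS $19,085 + ending $528

COGS = $19,085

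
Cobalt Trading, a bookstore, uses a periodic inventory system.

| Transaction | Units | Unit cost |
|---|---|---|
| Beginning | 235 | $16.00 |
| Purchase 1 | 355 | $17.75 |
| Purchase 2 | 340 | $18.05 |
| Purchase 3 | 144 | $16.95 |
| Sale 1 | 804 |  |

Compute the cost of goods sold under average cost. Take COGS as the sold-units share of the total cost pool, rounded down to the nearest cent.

COGS = $13,953.25

Sale 1, sell 804: 804/1074 × $18,639.05 → $13,953.25
Ending inventory (cost pool remaining) = $4,685.80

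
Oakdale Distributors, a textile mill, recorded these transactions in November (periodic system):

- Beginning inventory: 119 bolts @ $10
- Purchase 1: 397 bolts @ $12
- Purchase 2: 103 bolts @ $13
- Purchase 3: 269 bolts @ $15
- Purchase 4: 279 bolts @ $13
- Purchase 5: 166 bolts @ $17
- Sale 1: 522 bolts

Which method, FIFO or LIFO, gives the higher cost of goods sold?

FIFO COGS: 119 @ $10 + 397 @ $12 + 6 @ $13 = $6,032
LIFO COGS: 166 @ $17 + 279 @ $13 + 77 @ $15 = $7,604

LIFO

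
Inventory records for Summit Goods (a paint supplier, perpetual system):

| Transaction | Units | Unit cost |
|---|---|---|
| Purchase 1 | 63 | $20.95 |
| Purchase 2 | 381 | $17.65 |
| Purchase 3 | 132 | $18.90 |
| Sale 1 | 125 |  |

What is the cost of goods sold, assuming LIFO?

Sale 1 (125) [LIFO — newest first]: 125 @ $18.90 = $2,362.50
Ending inventory: 63 @ $20.95 + 381 @ $17.65 + 7 @ $18.90 = $8,176.80

COGS = $2,362.50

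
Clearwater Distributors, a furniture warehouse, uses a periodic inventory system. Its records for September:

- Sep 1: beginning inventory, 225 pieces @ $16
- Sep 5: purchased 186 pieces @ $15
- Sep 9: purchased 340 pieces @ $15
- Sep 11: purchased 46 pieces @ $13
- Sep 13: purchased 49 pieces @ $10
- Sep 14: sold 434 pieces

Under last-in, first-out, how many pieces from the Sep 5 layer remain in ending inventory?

Sep 14, 434 sold [LIFO — newest first]: 49 @ $10 + 46 @ $13 + 339 @ $15 = $6,173
Ending inventory: 225 @ $16 + 186 @ $15 + 1 @ $15 = $6,405

186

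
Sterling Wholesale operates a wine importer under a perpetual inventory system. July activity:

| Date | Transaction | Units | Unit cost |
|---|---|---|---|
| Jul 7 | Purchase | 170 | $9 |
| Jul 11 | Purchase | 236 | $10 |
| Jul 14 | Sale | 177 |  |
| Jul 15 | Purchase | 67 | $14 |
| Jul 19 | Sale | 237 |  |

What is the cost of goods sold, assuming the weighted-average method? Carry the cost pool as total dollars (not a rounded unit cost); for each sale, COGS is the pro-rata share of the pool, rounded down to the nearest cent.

COGS = $4,203.69

After Jul 7: 170 on hand, pool $1,530.00 (≈ $9.0000 each)
After Jul 11: 406 on hand, pool $3,890.00 (≈ $9.5813 each)
Jul 14, sell 177: 177/406 × $3,890.00 → $1,695.88
After Jul 15: 296 on hand, pool $3,132.12 (≈ $10.5815 each)
Jul 19, sell 237: 237/296 × $3,132.12 → $2,507.81
Total COGS = $1,695.88 + $2,507.81 = $4,203.69
Ending inventory (cost pool remaining) = $624.31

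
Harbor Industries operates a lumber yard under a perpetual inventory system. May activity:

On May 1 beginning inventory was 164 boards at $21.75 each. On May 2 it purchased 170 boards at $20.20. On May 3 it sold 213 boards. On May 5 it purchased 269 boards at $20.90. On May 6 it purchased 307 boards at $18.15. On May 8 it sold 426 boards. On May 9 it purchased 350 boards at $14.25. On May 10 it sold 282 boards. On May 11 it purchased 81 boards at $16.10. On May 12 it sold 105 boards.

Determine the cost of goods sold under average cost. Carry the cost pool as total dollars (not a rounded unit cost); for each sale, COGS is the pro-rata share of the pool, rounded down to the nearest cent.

COGS = $19,280.98

After May 1: 164 on hand, pool $3,567.00 (≈ $21.7500 each)
After May 2: 334 on hand, pool $7,001.00 (≈ $20.9611 each)
May 3, sell 213: 213/334 × $7,001.00 → $4,464.70
After May 5: 390 on hand, pool $8,158.40 (≈ $20.9190 each)
After May 6: 697 on hand, pool $13,730.45 (≈ $19.6994 each)
May 8, sell 426: 426/697 × $13,730.45 → $8,391.92
After May 9: 621 on hand, pool $10,326.03 (≈ $16.6281 each)
May 10, sell 282: 282/621 × $10,326.03 → $4,689.11
After May 11: 420 on hand, pool $6,941.02 (≈ $16.5262 each)
May 12, sell 105: 105/420 × $6,941.02 → $1,735.25
Total COGS = $4,464.70 + $8,391.92 + $4,689.11 + $1,735.25 = $19,280.98
Ending inventory (cost pool remaining) = $5,205.77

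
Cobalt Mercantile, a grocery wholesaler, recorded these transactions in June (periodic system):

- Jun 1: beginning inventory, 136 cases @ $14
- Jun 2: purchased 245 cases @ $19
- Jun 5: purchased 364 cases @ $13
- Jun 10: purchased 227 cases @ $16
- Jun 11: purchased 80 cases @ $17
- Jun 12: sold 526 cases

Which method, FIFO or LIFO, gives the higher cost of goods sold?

FIFO

FIFO COGS: 136 @ $14 + 245 @ $19 + 145 @ $13 = $8,444
LIFO COGS: 80 @ $17 + 227 @ $16 + 219 @ $13 = $7,839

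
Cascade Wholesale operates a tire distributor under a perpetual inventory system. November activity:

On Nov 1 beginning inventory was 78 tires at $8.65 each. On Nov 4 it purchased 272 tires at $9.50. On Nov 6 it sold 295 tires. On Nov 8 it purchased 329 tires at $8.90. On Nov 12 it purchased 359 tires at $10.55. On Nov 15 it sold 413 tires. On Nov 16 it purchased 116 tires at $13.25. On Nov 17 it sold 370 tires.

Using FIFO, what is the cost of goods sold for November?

COGS = $10,504.25

Nov 6, 295 sold [FIFO — oldest first]: 78 @ $8.65 + 217 @ $9.50 = $2,736.20
Nov 15, 413 sold [FIFO — oldest first]: 55 @ $9.50 + 329 @ $8.90 + 29 @ $10.55 = $3,756.55
Nov 17, 370 sold [FIFO — oldest first]: 330 @ $10.55 + 40 @ $13.25 = $4,011.50
Total COGS = $2,736.20 + $3,756.55 + $4,011.50 = $10,504.25
Ending inventory: 76 @ $13.25 = $1,007.00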